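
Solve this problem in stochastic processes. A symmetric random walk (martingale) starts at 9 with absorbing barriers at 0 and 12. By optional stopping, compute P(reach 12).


By optional stopping theorem: E(M at tau) = M(0) = 9
P(hit 12)*12 + P(hit 0)*0 = 9
P(hit 12) = (9 - 0)/(12 - 0) = 3/4 = 0.7500

0.7500


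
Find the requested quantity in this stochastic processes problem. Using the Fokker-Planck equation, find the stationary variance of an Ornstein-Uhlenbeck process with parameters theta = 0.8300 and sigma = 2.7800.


Stationary variance = sigma^2 / (2*theta)
= 2.7800^2 / (2*0.8300)
= 7.7284 / 1.6600
= 4.6557

4.6557


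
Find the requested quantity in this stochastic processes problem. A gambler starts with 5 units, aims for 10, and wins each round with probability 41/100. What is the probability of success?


Gambler's ruin formula:
r = q/p = 0.5900/0.4100 = 1.4390
P(win) = (1 - r^i)/(1 - r^N)
= (1 - 1.4390^5)/(1 - 1.4390^10)
= 0.1395

0.1395


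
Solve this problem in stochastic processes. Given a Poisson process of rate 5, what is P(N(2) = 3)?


P(N(t)=k) = (lambda*t)^k * exp(-lambda*t) / k!
lambda*t = 10
= 10^3 * exp(-10) / 3!
= 1000 * 4.5400e-05 / 6
= 0.0076

0.0076


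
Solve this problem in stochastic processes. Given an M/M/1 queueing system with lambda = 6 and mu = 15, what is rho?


rho = lambda/mu
= 6/15
= 0.4000

0.4000


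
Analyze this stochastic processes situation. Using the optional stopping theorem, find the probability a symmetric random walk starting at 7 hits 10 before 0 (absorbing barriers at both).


By optional stopping theorem: E(M at tau) = M(0) = 7
P(hit 10)*10 + P(hit 0)*0 = 7
P(hit 10) = (7 - 0)/(10 - 0) = 7/10 = 0.7000

0.7000


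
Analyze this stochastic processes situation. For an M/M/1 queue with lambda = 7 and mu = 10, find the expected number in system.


rho = 7/10 = 0.7000
L = rho/(1-rho)
= 0.7000/0.3000
= 2.3333

2.3333


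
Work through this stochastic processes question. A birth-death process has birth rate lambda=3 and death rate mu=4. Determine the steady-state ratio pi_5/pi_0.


For birth-death process, pi_n/pi_0 = (lambda/mu)^n
= (3/4)^5
= 0.2373

0.2373


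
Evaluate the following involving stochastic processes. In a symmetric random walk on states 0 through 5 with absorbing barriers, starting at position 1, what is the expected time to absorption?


For symmetric RW on 0,...,N with absorbing barriers, E(i) = i*(N-i)
E(1) = 1 * 4 = 4

4


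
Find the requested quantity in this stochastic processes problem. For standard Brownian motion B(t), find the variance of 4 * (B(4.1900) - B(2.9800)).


Var(alpha*(B(t)-B(s))) = alpha^2 * (t-s)
= 4^2 * (4.1900 - 2.9800)
= 16 * 1.2100
= 19.3600

19.3600


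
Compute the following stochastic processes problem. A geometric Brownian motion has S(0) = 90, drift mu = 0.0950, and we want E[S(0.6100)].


E[S(t)] = S(0) * exp(mu * t)
= 90 * exp(0.0950 * 0.6100)
= 90 * 1.0597
= 95.3696

95.3696


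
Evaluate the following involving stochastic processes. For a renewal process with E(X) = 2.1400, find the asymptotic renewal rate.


Long-run renewal rate = 1/E(X)
= 1/2.1400
= 0.4673

0.4673


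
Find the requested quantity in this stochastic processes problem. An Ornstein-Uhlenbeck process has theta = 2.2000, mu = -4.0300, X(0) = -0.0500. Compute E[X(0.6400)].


E[X(t)] = mu + (X(0) - mu)*exp(-theta*t)
= -4.0300 + (-0.0500 - -4.0300)*exp(-2.2000*0.6400)
= -4.0300 + 3.9800 * 0.2446
= -3.0564

-3.0564


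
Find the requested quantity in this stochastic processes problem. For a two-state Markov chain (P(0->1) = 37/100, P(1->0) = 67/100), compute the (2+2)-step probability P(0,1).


P^4 = P^2 * P^2
Computing via matrix multiplication of the transition matrix.
Entry (0,1) of P^4 = 0.3558

0.3558


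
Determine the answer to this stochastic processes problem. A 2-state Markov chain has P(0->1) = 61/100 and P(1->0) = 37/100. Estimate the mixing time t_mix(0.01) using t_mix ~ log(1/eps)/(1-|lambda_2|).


lambda_2 = |1 - p01 - p10| = |1 - 0.6100 - 0.3700| = 0.0200
t_mix ~ log(1/eps)/(1 - |lambda_2|)
= log(100)/(1 - 0.0200) = 4.6052/0.9800
= 4.6992

4.6992


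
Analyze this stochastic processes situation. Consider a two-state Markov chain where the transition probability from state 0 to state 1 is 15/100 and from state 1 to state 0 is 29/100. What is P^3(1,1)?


Computing P^3 by matrix multiplication.
P = [[0.8500, 0.1500], [0.2900, 0.7100]]
After raising P to the power 3:
P^3(1,1) = 0.4567

0.4567


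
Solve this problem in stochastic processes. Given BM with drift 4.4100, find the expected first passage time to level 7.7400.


Expected first passage time = a/mu
= 7.7400/4.4100
= 1.7551

1.7551


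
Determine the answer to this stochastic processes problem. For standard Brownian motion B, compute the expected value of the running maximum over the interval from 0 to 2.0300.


E(max B(s)) = sqrt(2t/pi)
= sqrt(2*2.0300/pi)
= sqrt(1.2923)
= 1.1368

1.1368


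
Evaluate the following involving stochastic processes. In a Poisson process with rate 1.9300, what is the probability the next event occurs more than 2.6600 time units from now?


P(X > t) = exp(-lambda * t)
= exp(-1.9300 * 2.6600)
= exp(-5.1338) = 0.0059

0.0059


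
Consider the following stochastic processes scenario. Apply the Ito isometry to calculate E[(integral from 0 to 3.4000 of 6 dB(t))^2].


By Ito isometry: E[(int f dB)^2] = int f^2 dt
= 6^2 * 3.4000
= 36 * 3.4000 = 122.4000

122.4000


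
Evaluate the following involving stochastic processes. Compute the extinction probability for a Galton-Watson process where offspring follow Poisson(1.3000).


Since mu = 1.3000 > 1, extinction prob q < 1.
Solve s = exp(mu*(s-1)) iteratively.
q = 0.5770

0.5770


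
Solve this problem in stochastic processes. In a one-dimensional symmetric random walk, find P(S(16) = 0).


P(S(16) = 0) = C(16,8) / 4^8
= 12870 / 65536
= 0.1964

0.1964


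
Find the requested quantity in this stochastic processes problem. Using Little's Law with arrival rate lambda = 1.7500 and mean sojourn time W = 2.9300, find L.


Little's Law: L = lambda * W
= 1.7500 * 2.9300
= 5.1275

5.1275


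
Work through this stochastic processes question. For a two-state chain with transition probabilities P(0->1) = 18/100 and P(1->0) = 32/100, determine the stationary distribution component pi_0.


Stationary distribution: pi_0 = p10/(p01+p10), pi_1 = p01/(p01+p10)
p01 = 0.1800, p10 = 0.3200
pi_0 = 0.6400

0.6400


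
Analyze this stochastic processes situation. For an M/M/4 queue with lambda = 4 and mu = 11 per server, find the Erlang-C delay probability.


a = lambda/mu = 0.3636
rho = a/c = 0.0909
Erlang-C formula applied:
C(c,a) = 5.5708e-04

5.5708e-04


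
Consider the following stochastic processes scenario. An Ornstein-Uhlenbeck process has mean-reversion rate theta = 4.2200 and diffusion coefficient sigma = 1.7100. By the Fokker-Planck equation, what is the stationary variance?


Stationary variance = sigma^2 / (2*theta)
= 1.7100^2 / (2*4.2200)
= 2.9241 / 8.4400
= 0.3465

0.3465


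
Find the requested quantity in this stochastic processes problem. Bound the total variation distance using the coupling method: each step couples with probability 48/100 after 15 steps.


TV distance bound <= (1-delta)^n
= (1 - 0.4800)^15
= 0.5200^15
= 5.4960e-05

5.4960e-05


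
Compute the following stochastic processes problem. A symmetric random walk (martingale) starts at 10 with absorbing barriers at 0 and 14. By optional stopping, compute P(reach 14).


By optional stopping theorem: E(M at tau) = M(0) = 10
P(hit 14)*14 + P(hit 0)*0 = 10
P(hit 14) = (10 - 0)/(14 - 0) = 5/7 = 0.7143

0.7143


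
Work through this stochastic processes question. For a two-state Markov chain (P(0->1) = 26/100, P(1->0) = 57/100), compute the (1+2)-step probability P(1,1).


P^3 = P^1 * P^2
Computing via matrix multiplication of the transition matrix.
Entry (1,1) of P^3 = 0.3166

0.3166


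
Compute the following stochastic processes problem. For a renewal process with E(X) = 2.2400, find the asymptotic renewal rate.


Long-run renewal rate = 1/E(X)
= 1/2.2400
= 0.4464

0.4464


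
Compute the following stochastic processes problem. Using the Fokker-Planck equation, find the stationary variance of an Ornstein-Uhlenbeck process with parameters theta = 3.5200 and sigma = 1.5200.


Stationary variance = sigma^2 / (2*theta)
= 1.5200^2 / (2*3.5200)
= 2.3104 / 7.0400
= 0.3282

0.3282


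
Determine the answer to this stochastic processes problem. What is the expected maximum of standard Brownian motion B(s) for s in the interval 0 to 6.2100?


E(max B(s)) = sqrt(2t/pi)
= sqrt(2*6.2100/pi)
= sqrt(3.9534)
= 1.9883

1.9883


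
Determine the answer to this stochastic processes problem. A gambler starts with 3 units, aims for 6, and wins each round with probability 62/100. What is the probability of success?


Gambler's ruin formula:
r = q/p = 0.3800/0.6200 = 0.6129
P(win) = (1 - r^i)/(1 - r^N)
= (1 - 0.6129^3)/(1 - 0.6129^6)
= 0.8129

0.8129


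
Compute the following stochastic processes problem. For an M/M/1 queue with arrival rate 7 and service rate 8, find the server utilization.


rho = lambda/mu
= 7/8
= 0.8750

0.8750


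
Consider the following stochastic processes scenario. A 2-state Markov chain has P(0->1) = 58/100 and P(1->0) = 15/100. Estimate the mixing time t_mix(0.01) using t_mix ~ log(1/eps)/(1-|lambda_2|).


lambda_2 = |1 - p01 - p10| = |1 - 0.5800 - 0.1500| = 0.2700
t_mix ~ log(1/eps)/(1 - |lambda_2|)
= log(100)/(1 - 0.2700) = 4.6052/0.7300
= 6.3085

6.3085


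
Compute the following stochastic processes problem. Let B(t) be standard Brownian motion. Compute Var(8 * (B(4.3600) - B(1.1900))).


Var(alpha*(B(t)-B(s))) = alpha^2 * (t-s)
= 8^2 * (4.3600 - 1.1900)
= 64 * 3.1700
= 202.8800

202.8800


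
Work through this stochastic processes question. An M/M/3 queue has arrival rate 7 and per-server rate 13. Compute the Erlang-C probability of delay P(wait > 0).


a = lambda/mu = 0.5385
rho = a/c = 0.1795
Erlang-C formula applied:
C(c,a) = 0.0185

0.0185


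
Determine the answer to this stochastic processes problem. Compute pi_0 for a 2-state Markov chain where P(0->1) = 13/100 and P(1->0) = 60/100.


Stationary distribution: pi_0 = p10/(p01+p10), pi_1 = p01/(p01+p10)
p01 = 0.1300, p10 = 0.6000
pi_0 = 0.8219

0.8219


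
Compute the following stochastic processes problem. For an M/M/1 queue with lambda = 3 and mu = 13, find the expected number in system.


rho = 3/13 = 0.2308
L = rho/(1-rho)
= 0.2308/0.7692
= 0.3000

0.3000


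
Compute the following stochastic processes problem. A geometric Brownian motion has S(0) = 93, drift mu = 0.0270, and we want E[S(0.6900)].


E[S(t)] = S(0) * exp(mu * t)
= 93 * exp(0.0270 * 0.6900)
= 93 * 1.0188
= 94.7488

94.7488


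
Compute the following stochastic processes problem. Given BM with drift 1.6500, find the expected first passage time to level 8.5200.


Expected first passage time = a/mu
= 8.5200/1.6500
= 5.1636

5.1636


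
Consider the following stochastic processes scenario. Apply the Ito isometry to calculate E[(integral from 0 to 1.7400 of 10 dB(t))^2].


By Ito isometry: E[(int f dB)^2] = int f^2 dt
= 10^2 * 1.7400
= 100 * 1.7400 = 174.0000

174.0000


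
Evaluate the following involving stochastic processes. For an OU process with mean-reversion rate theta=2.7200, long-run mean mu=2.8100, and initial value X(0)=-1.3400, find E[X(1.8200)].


E[X(t)] = mu + (X(0) - mu)*exp(-theta*t)
= 2.8100 + (-1.3400 - 2.8100)*exp(-2.7200*1.8200)
= 2.8100 + -4.1500 * 0.0071
= 2.7806

2.7806


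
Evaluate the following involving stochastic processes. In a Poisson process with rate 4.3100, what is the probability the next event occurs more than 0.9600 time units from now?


P(X > t) = exp(-lambda * t)
= exp(-4.3100 * 0.9600)
= exp(-4.1376) = 0.0160

0.0160


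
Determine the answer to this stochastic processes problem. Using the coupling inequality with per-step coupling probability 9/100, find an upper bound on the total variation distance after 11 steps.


TV distance bound <= (1-delta)^n
= (1 - 0.0900)^11
= 0.9100^11
= 0.3544

0.3544


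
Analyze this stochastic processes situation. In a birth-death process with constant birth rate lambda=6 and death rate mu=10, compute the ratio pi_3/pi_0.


For birth-death process, pi_n/pi_0 = (lambda/mu)^n
= (6/10)^3
= 0.2160

0.2160


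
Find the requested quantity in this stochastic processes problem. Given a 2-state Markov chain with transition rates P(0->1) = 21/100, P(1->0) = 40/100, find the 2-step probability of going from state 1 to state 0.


Computing P^2 by matrix multiplication.
P = [[0.7900, 0.2100], [0.4000, 0.6000]]
After raising P to the power 2:
P^2(1,0) = 0.5560

0.5560


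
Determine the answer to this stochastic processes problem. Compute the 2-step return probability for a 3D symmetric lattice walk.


P(return in 2 steps) = P(reverse first step) = 1/(2d)
= 1/6
= 0.1667

0.1667


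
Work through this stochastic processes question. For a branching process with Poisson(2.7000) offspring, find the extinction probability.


Since mu = 2.7000 > 1, extinction prob q < 1.
Solve s = exp(mu*(s-1)) iteratively.
q = 0.0844

0.0844


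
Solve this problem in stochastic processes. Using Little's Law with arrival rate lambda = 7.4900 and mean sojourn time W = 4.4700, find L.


Little's Law: L = lambda * W
= 7.4900 * 4.4700
= 33.4803

33.4803


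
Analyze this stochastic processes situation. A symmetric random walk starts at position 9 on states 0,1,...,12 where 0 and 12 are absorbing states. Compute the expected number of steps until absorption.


For symmetric RW on 0,...,N with absorbing barriers, E(i) = i*(N-i)
E(9) = 9 * 3 = 27

27


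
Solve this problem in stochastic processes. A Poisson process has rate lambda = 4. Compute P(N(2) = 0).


P(N(t)=k) = (lambda*t)^k * exp(-lambda*t) / k!
lambda*t = 8
= 8^0 * exp(-8) / 0!
= 1 * 3.3546e-04 / 1
= 3.3546e-04

3.3546e-04


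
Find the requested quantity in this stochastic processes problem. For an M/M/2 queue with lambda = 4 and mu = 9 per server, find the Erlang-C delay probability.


a = lambda/mu = 0.4444
rho = a/c = 0.2222
Erlang-C formula applied:
C(c,a) = 0.0808

0.0808


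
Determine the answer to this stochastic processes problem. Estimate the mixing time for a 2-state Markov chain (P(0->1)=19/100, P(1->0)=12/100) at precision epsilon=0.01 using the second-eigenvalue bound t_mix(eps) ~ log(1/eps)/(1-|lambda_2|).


lambda_2 = |1 - p01 - p10| = |1 - 0.1900 - 0.1200| = 0.6900
t_mix ~ log(1/eps)/(1 - |lambda_2|)
= log(100)/(1 - 0.6900) = 4.6052/0.3100
= 14.8554

14.8554


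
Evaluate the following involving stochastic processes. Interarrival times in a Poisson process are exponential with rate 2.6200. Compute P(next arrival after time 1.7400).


P(X > t) = exp(-lambda * t)
= exp(-2.6200 * 1.7400)
= exp(-4.5588) = 0.0105

0.0105


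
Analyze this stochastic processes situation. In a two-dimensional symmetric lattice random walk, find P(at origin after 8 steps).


P = C(8,4)^2 / 4^8
= 70^2 / 65536
= 4900 / 65536
= 0.0748

0.0748


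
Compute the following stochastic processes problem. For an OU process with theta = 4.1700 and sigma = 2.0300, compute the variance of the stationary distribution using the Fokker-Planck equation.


Stationary variance = sigma^2 / (2*theta)
= 2.0300^2 / (2*4.1700)
= 4.1209 / 8.3400
= 0.4941

0.4941


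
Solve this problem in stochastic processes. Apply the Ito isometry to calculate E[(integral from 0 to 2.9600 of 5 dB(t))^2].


By Ito isometry: E[(int f dB)^2] = int f^2 dt
= 5^2 * 2.9600
= 25 * 2.9600 = 74.0000

74.0000


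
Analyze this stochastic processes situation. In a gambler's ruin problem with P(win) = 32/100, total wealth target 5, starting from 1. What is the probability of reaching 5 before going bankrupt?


Gambler's ruin formula:
r = q/p = 0.6800/0.3200 = 2.1250
P(win) = (1 - r^i)/(1 - r^N)
= (1 - 2.1250^1)/(1 - 2.1250^5)
= 0.0266

0.0266


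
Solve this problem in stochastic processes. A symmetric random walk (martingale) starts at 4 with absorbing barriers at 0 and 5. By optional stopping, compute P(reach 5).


By optional stopping theorem: E(M at tau) = M(0) = 4
P(hit 5)*5 + P(hit 0)*0 = 4
P(hit 5) = (4 - 0)/(5 - 0) = 4/5 = 0.8000

0.8000


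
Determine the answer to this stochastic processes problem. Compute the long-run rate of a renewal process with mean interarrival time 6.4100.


Long-run renewal rate = 1/E(X)
= 1/6.4100
= 0.1560

0.1560


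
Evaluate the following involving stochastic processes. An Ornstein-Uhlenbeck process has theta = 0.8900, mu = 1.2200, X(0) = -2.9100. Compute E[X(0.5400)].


E[X(t)] = mu + (X(0) - mu)*exp(-theta*t)
= 1.2200 + (-2.9100 - 1.2200)*exp(-0.8900*0.5400)
= 1.2200 + -4.1300 * 0.6184
= -1.3340

-1.3340


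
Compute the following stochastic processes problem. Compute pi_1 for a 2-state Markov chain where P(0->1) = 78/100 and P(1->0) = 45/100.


Stationary distribution: pi_0 = p10/(p01+p10), pi_1 = p01/(p01+p10)
p01 = 0.7800, p10 = 0.4500
pi_1 = 0.6341

0.6341


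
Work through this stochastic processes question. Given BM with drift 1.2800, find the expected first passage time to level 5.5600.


Expected first passage time = a/mu
= 5.5600/1.2800
= 4.3438

4.3438


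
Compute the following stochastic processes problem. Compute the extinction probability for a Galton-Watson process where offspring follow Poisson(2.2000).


Since mu = 2.2000 > 1, extinction prob q < 1.
Solve s = exp(mu*(s-1)) iteratively.
q = 0.1563

0.1563


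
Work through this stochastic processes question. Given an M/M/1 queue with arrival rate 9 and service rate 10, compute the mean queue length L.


rho = 9/10 = 0.9000
L = rho/(1-rho)
= 0.9000/0.1000
= 9.0000

9.0000


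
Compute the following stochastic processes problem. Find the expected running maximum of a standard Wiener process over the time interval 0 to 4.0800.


E(max B(s)) = sqrt(2t/pi)
= sqrt(2*4.0800/pi)
= sqrt(2.5974)
= 1.6116

1.6116


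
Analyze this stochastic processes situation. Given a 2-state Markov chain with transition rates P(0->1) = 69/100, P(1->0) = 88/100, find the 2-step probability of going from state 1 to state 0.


Computing P^2 by matrix multiplication.
P = [[0.3100, 0.6900], [0.8800, 0.1200]]
After raising P to the power 2:
P^2(1,0) = 0.3784

0.3784


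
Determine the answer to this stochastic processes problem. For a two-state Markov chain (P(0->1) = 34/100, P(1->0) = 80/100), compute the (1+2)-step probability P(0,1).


P^3 = P^1 * P^2
Computing via matrix multiplication of the transition matrix.
Entry (0,1) of P^3 = 0.2991

0.2991


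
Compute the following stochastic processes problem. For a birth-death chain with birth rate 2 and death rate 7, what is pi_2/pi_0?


For birth-death process, pi_n/pi_0 = (lambda/mu)^n
= (2/7)^2
= 0.0816

0.0816


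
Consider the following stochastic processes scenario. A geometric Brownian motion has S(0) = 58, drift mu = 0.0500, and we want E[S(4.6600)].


E[S(t)] = S(0) * exp(mu * t)
= 58 * exp(0.0500 * 4.6600)
= 58 * 1.2624
= 73.2181

73.2181


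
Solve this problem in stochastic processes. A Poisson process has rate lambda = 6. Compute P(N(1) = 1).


P(N(t)=k) = (lambda*t)^k * exp(-lambda*t) / k!
lambda*t = 6
= 6^1 * exp(-6) / 1!
= 6 * 0.0025 / 1
= 0.0149

0.0149


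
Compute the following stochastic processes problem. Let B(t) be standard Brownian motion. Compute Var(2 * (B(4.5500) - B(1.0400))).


Var(alpha*(B(t)-B(s))) = alpha^2 * (t-s)
= 2^2 * (4.5500 - 1.0400)
= 4 * 3.5100
= 14.0400

14.0400


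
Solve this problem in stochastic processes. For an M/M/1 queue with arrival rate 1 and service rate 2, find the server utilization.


rho = lambda/mu
= 1/2
= 0.5000

0.5000


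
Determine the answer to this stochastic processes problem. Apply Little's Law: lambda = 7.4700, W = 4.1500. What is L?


Little's Law: L = lambda * W
= 7.4700 * 4.1500
= 31.0005

31.0005


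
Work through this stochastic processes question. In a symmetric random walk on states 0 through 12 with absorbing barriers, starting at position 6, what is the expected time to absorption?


For symmetric RW on 0,...,N with absorbing barriers, E(i) = i*(N-i)
E(6) = 6 * 6 = 36

36


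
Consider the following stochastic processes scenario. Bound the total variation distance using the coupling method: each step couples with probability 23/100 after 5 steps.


TV distance bound <= (1-delta)^n
= (1 - 0.2300)^5
= 0.7700^5
= 0.2707

0.2707


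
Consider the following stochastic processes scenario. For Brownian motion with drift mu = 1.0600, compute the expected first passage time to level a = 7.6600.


Expected first passage time = a/mu
= 7.6600/1.0600
= 7.2264

7.2264


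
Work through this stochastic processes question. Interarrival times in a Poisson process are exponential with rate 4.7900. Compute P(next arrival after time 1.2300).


P(X > t) = exp(-lambda * t)
= exp(-4.7900 * 1.2300)
= exp(-5.8917) = 0.0028

0.0028


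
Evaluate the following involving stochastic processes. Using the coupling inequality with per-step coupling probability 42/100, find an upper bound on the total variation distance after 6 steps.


TV distance bound <= (1-delta)^n
= (1 - 0.4200)^6
= 0.5800^6
= 0.0381

0.0381


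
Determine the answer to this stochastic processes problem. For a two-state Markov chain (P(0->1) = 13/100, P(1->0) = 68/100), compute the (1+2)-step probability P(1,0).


P^3 = P^1 * P^2
Computing via matrix multiplication of the transition matrix.
Entry (1,0) of P^3 = 0.8337

0.8337


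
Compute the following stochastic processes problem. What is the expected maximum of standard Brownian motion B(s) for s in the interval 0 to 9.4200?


E(max B(s)) = sqrt(2t/pi)
= sqrt(2*9.4200/pi)
= sqrt(5.9970)
= 2.4489

2.4489


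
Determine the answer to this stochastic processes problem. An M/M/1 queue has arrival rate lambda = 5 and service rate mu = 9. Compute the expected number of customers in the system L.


rho = 5/9 = 0.5556
L = rho/(1-rho)
= 0.5556/0.4444
= 1.2500

1.2500


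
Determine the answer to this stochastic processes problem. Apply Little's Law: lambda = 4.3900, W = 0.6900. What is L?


Little's Law: L = lambda * W
= 4.3900 * 0.6900
= 3.0291

3.0291


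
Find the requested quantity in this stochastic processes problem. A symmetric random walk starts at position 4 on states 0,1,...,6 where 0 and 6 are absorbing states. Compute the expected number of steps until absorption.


For symmetric RW on 0,...,N with absorbing barriers, E(i) = i*(N-i)
E(4) = 4 * 2 = 8

8


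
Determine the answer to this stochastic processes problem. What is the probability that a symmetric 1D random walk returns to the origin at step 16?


P(S(16) = 0) = C(16,8) / 4^8
= 12870 / 65536
= 0.1964

0.1964


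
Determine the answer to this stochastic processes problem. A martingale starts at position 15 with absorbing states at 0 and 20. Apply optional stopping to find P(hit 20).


By optional stopping theorem: E(M at tau) = M(0) = 15
P(hit 20)*20 + P(hit 0)*0 = 15
P(hit 20) = (15 - 0)/(20 - 0) = 3/4 = 0.7500

0.7500


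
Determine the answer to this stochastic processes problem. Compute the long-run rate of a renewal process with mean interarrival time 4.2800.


Long-run renewal rate = 1/E(X)
= 1/4.2800
= 0.2336

0.2336


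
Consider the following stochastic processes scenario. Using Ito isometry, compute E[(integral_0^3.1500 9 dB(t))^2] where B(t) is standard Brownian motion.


By Ito isometry: E[(int f dB)^2] = int f^2 dt
= 9^2 * 3.1500
= 81 * 3.1500 = 255.1500

255.1500


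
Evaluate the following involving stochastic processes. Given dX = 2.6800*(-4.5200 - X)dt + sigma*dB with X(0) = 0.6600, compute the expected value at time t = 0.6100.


E[X(t)] = mu + (X(0) - mu)*exp(-theta*t)
= -4.5200 + (0.6600 - -4.5200)*exp(-2.6800*0.6100)
= -4.5200 + 5.1800 * 0.1950
= -3.5099

-3.5099


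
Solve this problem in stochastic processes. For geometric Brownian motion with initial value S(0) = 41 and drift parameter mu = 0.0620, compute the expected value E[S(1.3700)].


E[S(t)] = S(0) * exp(mu * t)
= 41 * exp(0.0620 * 1.3700)
= 41 * 1.0887
= 44.6347

44.6347


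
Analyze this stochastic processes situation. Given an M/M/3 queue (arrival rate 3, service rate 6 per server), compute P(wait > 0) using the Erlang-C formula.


a = lambda/mu = 0.5000
rho = a/c = 0.1667
Erlang-C formula applied:
C(c,a) = 0.0152

0.0152


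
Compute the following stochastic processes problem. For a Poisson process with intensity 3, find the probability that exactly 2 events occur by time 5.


P(N(t)=k) = (lambda*t)^k * exp(-lambda*t) / k!
lambda*t = 15
= 15^2 * exp(-15) / 2!
= 225 * 3.0590e-07 / 2
= 3.4414e-05

3.4414e-05


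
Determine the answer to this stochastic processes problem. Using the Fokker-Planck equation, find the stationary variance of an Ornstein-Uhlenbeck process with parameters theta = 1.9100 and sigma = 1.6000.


Stationary variance = sigma^2 / (2*theta)
= 1.6000^2 / (2*1.9100)
= 2.5600 / 3.8200
= 0.6702

0.6702


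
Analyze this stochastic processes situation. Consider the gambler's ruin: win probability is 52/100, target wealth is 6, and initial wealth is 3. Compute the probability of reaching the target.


Gambler's ruin formula:
r = q/p = 0.4800/0.5200 = 0.9231
P(win) = (1 - r^i)/(1 - r^N)
= (1 - 0.9231^3)/(1 - 0.9231^6)
= 0.5597

0.5597


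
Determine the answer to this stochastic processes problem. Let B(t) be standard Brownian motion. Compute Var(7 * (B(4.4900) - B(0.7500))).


Var(alpha*(B(t)-B(s))) = alpha^2 * (t-s)
= 7^2 * (4.4900 - 0.7500)
= 49 * 3.7400
= 183.2600

183.2600


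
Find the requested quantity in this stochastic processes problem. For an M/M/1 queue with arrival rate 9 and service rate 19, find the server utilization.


rho = lambda/mu
= 9/19
= 0.4737

0.4737


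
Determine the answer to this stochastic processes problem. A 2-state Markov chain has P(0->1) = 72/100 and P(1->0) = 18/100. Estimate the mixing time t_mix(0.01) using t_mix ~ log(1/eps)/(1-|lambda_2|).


lambda_2 = |1 - p01 - p10| = |1 - 0.7200 - 0.1800| = 0.1000
t_mix ~ log(1/eps)/(1 - |lambda_2|)
= log(100)/(1 - 0.1000) = 4.6052/0.9000
= 5.1169

5.1169


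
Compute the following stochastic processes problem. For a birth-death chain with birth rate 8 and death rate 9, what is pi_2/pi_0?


For birth-death process, pi_n/pi_0 = (lambda/mu)^n
= (8/9)^2
= 0.7901

0.7901


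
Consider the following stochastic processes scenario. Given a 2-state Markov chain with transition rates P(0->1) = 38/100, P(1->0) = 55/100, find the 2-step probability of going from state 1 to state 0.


Computing P^2 by matrix multiplication.
P = [[0.6200, 0.3800], [0.5500, 0.4500]]
After raising P to the power 2:
P^2(1,0) = 0.5885

0.5885


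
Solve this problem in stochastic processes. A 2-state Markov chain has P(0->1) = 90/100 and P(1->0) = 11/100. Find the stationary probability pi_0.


Stationary distribution: pi_0 = p10/(p01+p10), pi_1 = p01/(p01+p10)
p01 = 0.9000, p10 = 0.1100
pi_0 = 0.1089

0.1089


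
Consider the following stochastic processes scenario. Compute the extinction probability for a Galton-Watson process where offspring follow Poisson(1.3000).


Since mu = 1.3000 > 1, extinction prob q < 1.
Solve s = exp(mu*(s-1)) iteratively.
q = 0.5770

0.5770


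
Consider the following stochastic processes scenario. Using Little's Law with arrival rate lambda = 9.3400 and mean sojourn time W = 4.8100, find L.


Little's Law: L = lambda * W
= 9.3400 * 4.8100
= 44.9254

44.9254


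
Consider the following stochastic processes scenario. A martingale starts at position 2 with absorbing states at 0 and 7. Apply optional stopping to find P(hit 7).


By optional stopping theorem: E(M at tau) = M(0) = 2
P(hit 7)*7 + P(hit 0)*0 = 2
P(hit 7) = (2 - 0)/(7 - 0) = 2/7 = 0.2857

0.2857


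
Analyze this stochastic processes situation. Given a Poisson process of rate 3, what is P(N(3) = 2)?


P(N(t)=k) = (lambda*t)^k * exp(-lambda*t) / k!
lambda*t = 9
= 9^2 * exp(-9) / 2!
= 81 * 1.2341e-04 / 2
= 0.0050

0.0050


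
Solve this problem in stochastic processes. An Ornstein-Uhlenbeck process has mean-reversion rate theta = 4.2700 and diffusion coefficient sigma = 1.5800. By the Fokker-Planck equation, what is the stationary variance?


Stationary variance = sigma^2 / (2*theta)
= 1.5800^2 / (2*4.2700)
= 2.4964 / 8.5400
= 0.2923

0.2923


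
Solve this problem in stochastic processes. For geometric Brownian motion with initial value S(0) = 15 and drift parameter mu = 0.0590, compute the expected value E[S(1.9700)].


E[S(t)] = S(0) * exp(mu * t)
= 15 * exp(0.0590 * 1.9700)
= 15 * 1.1233
= 16.8488

16.8488


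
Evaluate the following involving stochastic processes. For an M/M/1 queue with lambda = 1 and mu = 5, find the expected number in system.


rho = 1/5 = 0.2000
L = rho/(1-rho)
= 0.2000/0.8000
= 0.2500

0.2500


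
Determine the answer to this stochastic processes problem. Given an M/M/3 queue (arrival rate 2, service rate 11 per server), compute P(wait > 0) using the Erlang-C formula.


a = lambda/mu = 0.1818
rho = a/c = 0.0606
Erlang-C formula applied:
C(c,a) = 8.8909e-04

8.8909e-04


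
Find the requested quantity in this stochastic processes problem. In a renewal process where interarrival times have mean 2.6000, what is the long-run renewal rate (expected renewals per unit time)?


Long-run renewal rate = 1/E(X)
= 1/2.6000
= 0.3846

0.3846


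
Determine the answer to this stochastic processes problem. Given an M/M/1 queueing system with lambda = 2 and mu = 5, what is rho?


rho = lambda/mu
= 2/5
= 0.4000

0.4000


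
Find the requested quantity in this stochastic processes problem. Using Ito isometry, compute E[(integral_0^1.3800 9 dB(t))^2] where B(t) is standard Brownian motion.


By Ito isometry: E[(int f dB)^2] = int f^2 dt
= 9^2 * 1.3800
= 81 * 1.3800 = 111.7800

111.7800


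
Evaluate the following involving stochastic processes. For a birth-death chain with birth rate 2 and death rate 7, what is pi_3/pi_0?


For birth-death process, pi_n/pi_0 = (lambda/mu)^n
= (2/7)^3
= 0.0233

0.0233


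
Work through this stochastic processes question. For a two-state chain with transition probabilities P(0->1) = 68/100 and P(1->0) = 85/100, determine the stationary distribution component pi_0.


Stationary distribution: pi_0 = p10/(p01+p10), pi_1 = p01/(p01+p10)
p01 = 0.6800, p10 = 0.8500
pi_0 = 0.5556

0.5556


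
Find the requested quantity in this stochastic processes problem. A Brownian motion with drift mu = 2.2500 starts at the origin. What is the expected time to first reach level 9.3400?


Expected first passage time = a/mu
= 9.3400/2.2500
= 4.1511

4.1511


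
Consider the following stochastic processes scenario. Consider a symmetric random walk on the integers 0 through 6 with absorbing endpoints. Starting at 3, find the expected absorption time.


For symmetric RW on 0,...,N with absorbing barriers, E(i) = i*(N-i)
E(3) = 3 * 3 = 9

9


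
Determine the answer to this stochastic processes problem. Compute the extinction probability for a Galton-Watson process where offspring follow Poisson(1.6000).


Since mu = 1.6000 > 1, extinction prob q < 1.
Solve s = exp(mu*(s-1)) iteratively.
q = 0.3580

0.3580


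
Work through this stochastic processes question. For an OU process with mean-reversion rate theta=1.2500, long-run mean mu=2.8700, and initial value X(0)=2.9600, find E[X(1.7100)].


E[X(t)] = mu + (X(0) - mu)*exp(-theta*t)
= 2.8700 + (2.9600 - 2.8700)*exp(-1.2500*1.7100)
= 2.8700 + 0.0900 * 0.1179
= 2.8806

2.8806


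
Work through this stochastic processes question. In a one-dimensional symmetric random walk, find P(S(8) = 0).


P(S(8) = 0) = C(8,4) / 4^4
= 70 / 256
= 0.2734

0.2734


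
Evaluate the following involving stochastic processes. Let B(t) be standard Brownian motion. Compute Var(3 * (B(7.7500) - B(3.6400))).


Var(alpha*(B(t)-B(s))) = alpha^2 * (t-s)
= 3^2 * (7.7500 - 3.6400)
= 9 * 4.1100
= 36.9900

36.9900


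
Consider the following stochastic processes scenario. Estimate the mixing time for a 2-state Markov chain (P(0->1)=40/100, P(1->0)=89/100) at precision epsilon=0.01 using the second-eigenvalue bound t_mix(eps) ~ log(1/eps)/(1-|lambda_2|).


lambda_2 = |1 - p01 - p10| = |1 - 0.4000 - 0.8900| = 0.2900
t_mix ~ log(1/eps)/(1 - |lambda_2|)
= log(100)/(1 - 0.2900) = 4.6052/0.7100
= 6.4862

6.4862


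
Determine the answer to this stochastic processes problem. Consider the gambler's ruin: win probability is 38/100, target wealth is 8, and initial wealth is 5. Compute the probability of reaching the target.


Gambler's ruin formula:
r = q/p = 0.6200/0.3800 = 1.6316
P(win) = (1 - r^i)/(1 - r^N)
= (1 - 1.6316^5)/(1 - 1.6316^8)
= 0.2146

0.2146


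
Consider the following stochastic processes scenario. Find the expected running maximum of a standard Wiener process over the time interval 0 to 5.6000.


E(max B(s)) = sqrt(2t/pi)
= sqrt(2*5.6000/pi)
= sqrt(3.5651)
= 1.8881

1.8881


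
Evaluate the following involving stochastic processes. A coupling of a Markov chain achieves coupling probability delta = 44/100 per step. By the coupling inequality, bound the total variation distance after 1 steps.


TV distance bound <= (1-delta)^n
= (1 - 0.4400)^1
= 0.5600^1
= 0.5600

0.5600


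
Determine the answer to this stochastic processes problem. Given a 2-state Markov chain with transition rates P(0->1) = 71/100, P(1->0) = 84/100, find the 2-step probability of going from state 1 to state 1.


Computing P^2 by matrix multiplication.
P = [[0.2900, 0.7100], [0.8400, 0.1600]]
After raising P to the power 2:
P^2(1,1) = 0.6220

0.6220


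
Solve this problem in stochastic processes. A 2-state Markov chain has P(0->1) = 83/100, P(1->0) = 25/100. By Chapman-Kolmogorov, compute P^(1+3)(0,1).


P^4 = P^1 * P^3
Computing via matrix multiplication of the transition matrix.
Entry (0,1) of P^4 = 0.7685

0.7685


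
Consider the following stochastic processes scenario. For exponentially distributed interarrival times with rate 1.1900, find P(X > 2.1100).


P(X > t) = exp(-lambda * t)
= exp(-1.1900 * 2.1100)
= exp(-2.5109) = 0.0812

0.0812


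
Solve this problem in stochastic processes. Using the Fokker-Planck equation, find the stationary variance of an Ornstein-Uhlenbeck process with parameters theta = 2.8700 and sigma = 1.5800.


Stationary variance = sigma^2 / (2*theta)
= 1.5800^2 / (2*2.8700)
= 2.4964 / 5.7400
= 0.4349

0.4349


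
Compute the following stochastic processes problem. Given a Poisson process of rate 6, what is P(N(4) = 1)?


P(N(t)=k) = (lambda*t)^k * exp(-lambda*t) / k!
lambda*t = 24
= 24^1 * exp(-24) / 1!
= 24 * 3.7751e-11 / 1
= 9.0603e-10

9.0603e-10


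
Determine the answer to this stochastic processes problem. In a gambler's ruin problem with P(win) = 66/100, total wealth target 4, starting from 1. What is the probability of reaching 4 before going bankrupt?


Gambler's ruin formula:
r = q/p = 0.3400/0.6600 = 0.5152
P(win) = (1 - r^i)/(1 - r^N)
= (1 - 0.5152^1)/(1 - 0.5152^4)
= 0.5216

0.5216


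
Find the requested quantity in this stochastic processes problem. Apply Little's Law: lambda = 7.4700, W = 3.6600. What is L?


Little's Law: L = lambda * W
= 7.4700 * 3.6600
= 27.3402

27.3402


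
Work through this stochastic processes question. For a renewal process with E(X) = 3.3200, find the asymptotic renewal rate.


Long-run renewal rate = 1/E(X)
= 1/3.3200
= 0.3012

0.3012


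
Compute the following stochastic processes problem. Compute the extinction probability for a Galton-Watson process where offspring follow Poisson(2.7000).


Since mu = 2.7000 > 1, extinction prob q < 1.
Solve s = exp(mu*(s-1)) iteratively.
q = 0.0844

0.0844


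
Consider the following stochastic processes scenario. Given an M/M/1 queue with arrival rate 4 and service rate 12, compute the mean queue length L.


rho = 4/12 = 0.3333
L = rho/(1-rho)
= 0.3333/0.6667
= 0.5000

0.5000


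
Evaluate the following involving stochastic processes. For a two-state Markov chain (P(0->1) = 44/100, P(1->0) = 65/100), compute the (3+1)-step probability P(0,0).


P^4 = P^3 * P^1
Computing via matrix multiplication of the transition matrix.
Entry (0,0) of P^4 = 0.5964

0.5964


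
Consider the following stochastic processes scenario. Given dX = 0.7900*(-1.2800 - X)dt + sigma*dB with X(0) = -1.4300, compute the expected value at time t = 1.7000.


E[X(t)] = mu + (X(0) - mu)*exp(-theta*t)
= -1.2800 + (-1.4300 - -1.2800)*exp(-0.7900*1.7000)
= -1.2800 + -0.1500 * 0.2611
= -1.3192

-1.3192


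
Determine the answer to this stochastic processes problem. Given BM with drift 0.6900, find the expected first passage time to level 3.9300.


Expected first passage time = a/mu
= 3.9300/0.6900
= 5.6957

5.6957


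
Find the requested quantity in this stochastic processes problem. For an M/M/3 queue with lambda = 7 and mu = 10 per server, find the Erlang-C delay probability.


a = lambda/mu = 0.7000
rho = a/c = 0.2333
Erlang-C formula applied:
C(c,a) = 0.0369

0.0369


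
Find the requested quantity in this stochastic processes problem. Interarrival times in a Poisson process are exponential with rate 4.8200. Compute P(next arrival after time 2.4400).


P(X > t) = exp(-lambda * t)
= exp(-4.8200 * 2.4400)
= exp(-11.7608) = 7.8046e-06

7.8046e-06


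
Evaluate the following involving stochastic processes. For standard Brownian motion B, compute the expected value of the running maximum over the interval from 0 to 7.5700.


E(max B(s)) = sqrt(2t/pi)
= sqrt(2*7.5700/pi)
= sqrt(4.8192)
= 2.1953

2.1953


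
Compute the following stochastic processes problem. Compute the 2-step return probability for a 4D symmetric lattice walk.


P(return in 2 steps) = P(reverse first step) = 1/(2d)
= 1/8
= 0.1250

0.1250


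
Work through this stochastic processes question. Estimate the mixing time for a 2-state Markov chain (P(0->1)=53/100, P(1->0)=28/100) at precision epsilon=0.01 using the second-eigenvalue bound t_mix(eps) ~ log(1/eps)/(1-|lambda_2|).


lambda_2 = |1 - p01 - p10| = |1 - 0.5300 - 0.2800| = 0.1900
t_mix ~ log(1/eps)/(1 - |lambda_2|)
= log(100)/(1 - 0.1900) = 4.6052/0.8100
= 5.6854

5.6854


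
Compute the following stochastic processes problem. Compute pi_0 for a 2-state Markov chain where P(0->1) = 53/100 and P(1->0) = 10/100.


Stationary distribution: pi_0 = p10/(p01+p10), pi_1 = p01/(p01+p10)
p01 = 0.5300, p10 = 0.1000
pi_0 = 0.1587

0.1587


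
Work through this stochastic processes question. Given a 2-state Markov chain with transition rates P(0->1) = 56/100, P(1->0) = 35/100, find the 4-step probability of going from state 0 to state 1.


Computing P^4 by matrix multiplication.
P = [[0.4400, 0.5600], [0.3500, 0.6500]]
After raising P to the power 4:
P^4(0,1) = 0.6153

0.6153


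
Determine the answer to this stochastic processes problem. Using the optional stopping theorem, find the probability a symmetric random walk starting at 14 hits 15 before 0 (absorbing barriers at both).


By optional stopping theorem: E(M at tau) = M(0) = 14
P(hit 15)*15 + P(hit 0)*0 = 14
P(hit 15) = (14 - 0)/(15 - 0) = 14/15 = 0.9333

0.9333


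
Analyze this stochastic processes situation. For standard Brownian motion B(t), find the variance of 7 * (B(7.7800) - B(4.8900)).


Var(alpha*(B(t)-B(s))) = alpha^2 * (t-s)
= 7^2 * (7.7800 - 4.8900)
= 49 * 2.8900
= 141.6100

141.6100
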